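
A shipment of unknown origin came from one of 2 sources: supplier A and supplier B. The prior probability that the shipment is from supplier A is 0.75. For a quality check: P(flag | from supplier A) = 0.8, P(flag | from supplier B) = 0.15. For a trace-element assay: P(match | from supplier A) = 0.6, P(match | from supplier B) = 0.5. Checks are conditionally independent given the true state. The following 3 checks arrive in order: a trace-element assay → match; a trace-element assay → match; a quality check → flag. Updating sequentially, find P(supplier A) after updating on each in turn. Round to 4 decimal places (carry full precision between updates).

After a trace-element assay='match': P(supplier A) = 0.6·0.7500 / (0.6·0.7500 + 0.5·0.2500) ≈ 0.7826
After a trace-element assay='match': P(supplier A) = 0.6·0.7826 / (0.6·0.7826 + 0.5·0.2174) ≈ 0.8120
After a quality check='flag': P(supplier A) = 0.8·0.8120 / (0.8·0.8120 + 0.15·0.1880) ≈ 0.9584

0.9584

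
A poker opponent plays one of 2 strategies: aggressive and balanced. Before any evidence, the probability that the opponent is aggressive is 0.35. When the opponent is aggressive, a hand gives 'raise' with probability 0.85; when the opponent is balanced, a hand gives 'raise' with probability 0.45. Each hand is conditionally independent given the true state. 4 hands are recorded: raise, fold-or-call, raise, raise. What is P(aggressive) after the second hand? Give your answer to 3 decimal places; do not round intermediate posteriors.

After 'raise': P(aggressive) = 0.85·0.3500 / (0.85·0.3500 + 0.45·0.6500) ≈ 0.5042
After 'fold-or-call': P(aggressive) = 0.15·0.5042 / (0.15·0.5042 + 0.55·0.4958) ≈ 0.2172

0.217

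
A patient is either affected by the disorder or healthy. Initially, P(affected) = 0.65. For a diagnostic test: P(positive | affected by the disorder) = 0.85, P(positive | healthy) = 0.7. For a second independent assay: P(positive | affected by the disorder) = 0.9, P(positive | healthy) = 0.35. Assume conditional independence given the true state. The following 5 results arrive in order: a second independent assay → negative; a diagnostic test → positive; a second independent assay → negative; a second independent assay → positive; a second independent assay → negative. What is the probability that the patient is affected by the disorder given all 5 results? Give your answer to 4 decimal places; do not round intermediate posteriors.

0.0207

After a second independent assay='negative': P(affected) = 0.1·0.6500 / (0.1·0.6500 + 0.65·0.3500) ≈ 0.2222
After a diagnostic test='positive': P(affected) = 0.85·0.2222 / (0.85·0.2222 + 0.7·0.7778) ≈ 0.2576
After a second independent assay='negative': P(affected) = 0.1·0.2576 / (0.1·0.2576 + 0.65·0.7424) ≈ 0.0507
After a second independent assay='positive': P(affected) = 0.9·0.0507 / (0.9·0.0507 + 0.35·0.9493) ≈ 0.1207
After a second independent assay='negative': P(affected) = 0.1·0.1207 / (0.1·0.1207 + 0.65·0.8793) ≈ 0.0207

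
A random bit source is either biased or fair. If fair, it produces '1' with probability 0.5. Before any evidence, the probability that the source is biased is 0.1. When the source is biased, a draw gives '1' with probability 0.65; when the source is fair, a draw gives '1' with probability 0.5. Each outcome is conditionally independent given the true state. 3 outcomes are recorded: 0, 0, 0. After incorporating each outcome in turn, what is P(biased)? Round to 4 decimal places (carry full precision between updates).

After '0': P(biased) = 0.35·0.1000 / (0.35·0.1000 + 0.5·0.9000) ≈ 0.0722
After '0': P(biased) = 0.35·0.0722 / (0.35·0.0722 + 0.5·0.9278) ≈ 0.0516
After '0': P(biased) = 0.35·0.0516 / (0.35·0.0516 + 0.5·0.9484) ≈ 0.0367

0.0367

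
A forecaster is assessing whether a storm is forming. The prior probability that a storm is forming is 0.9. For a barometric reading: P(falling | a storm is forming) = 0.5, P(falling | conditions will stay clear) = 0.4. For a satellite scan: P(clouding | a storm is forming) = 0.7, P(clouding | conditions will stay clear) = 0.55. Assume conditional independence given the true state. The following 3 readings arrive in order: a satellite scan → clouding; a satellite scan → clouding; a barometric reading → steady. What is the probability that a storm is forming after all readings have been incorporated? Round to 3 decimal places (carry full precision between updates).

Apply Bayes' rule sequentially, carrying P(storm) forward.
After a satellite scan='clouding': P(storm) = 0.7·0.9000 / (0.7·0.9000 + 0.55·0.1000) ≈ 0.9197
After a satellite scan='clouding': P(storm) = 0.7·0.9197 / (0.7·0.9197 + 0.55·0.0803) ≈ 0.9358
After a barometric reading='steady': P(storm) = 0.5·0.9358 / (0.5·0.9358 + 0.6·0.0642) ≈ 0.9239

0.924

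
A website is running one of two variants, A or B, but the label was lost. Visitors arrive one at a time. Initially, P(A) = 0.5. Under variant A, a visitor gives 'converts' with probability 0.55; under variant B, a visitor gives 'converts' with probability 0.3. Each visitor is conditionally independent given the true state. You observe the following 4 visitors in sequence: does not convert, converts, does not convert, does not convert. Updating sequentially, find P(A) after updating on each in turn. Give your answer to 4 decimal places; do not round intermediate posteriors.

0.3275

Apply Bayes' rule sequentially, carrying P(A) forward.
After 'does not convert': P(A) = 0.45·0.5000 / (0.45·0.5000 + 0.7·0.5000) ≈ 0.3913
After 'converts': P(A) = 0.55·0.3913 / (0.55·0.3913 + 0.3·0.6087) ≈ 0.5410
After 'does not convert': P(A) = 0.45·0.5410 / (0.45·0.5410 + 0.7·0.4590) ≈ 0.4311
After 'does not convert': P(A) = 0.45·0.4311 / (0.45·0.4311 + 0.7·0.5689) ≈ 0.3275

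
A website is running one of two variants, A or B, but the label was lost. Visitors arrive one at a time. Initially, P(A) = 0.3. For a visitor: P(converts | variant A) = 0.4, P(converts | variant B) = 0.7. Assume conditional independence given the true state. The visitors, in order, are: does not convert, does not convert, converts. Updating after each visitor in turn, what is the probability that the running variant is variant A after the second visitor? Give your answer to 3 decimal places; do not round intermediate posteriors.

0.632

After 'does not convert': P(A) = 0.6·0.3000 / (0.6·0.3000 + 0.3·0.7000) ≈ 0.4615
After 'does not convert': P(A) = 0.6·0.4615 / (0.6·0.4615 + 0.3·0.5385) ≈ 0.6316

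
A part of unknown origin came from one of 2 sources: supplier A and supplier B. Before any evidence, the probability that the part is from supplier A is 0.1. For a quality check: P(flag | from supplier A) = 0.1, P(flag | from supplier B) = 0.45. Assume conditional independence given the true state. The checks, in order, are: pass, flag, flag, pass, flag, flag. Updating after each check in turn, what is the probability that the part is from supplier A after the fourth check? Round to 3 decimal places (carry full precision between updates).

0.014

Each posterior becomes the prior for the next update.
After 'pass': P(supplier A) = 0.9·0.1000 / (0.9·0.1000 + 0.55·0.9000) ≈ 0.1538
After 'flag': P(supplier A) = 0.1·0.1538 / (0.1·0.1538 + 0.45·0.8462) ≈ 0.0388
After 'flag': P(supplier A) = 0.1·0.0388 / (0.1·0.0388 + 0.45·0.9612) ≈ 0.0089
After 'pass': P(supplier A) = 0.9·0.0089 / (0.9·0.0089 + 0.55·0.9911) ≈ 0.0145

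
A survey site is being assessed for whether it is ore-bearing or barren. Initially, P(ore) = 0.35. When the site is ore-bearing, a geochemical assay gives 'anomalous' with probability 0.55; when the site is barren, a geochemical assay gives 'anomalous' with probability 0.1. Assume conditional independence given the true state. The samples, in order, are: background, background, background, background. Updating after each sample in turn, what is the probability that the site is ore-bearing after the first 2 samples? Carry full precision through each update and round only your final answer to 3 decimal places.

0.119

After 'background': P(ore) = 0.45·0.3500 / (0.45·0.3500 + 0.9·0.6500) ≈ 0.2121
After 'background': P(ore) = 0.45·0.2121 / (0.45·0.2121 + 0.9·0.7879) ≈ 0.1186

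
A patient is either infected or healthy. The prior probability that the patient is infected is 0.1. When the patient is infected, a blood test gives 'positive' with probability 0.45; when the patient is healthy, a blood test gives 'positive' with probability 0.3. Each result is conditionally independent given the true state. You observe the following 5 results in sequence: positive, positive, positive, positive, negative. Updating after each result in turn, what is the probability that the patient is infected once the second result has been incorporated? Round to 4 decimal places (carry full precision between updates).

0.2000

Each posterior becomes the prior for the next update.
After 'positive': P(infected) = 0.45·0.1000 / (0.45·0.1000 + 0.3·0.9000) ≈ 0.1429
After 'positive': P(infected) = 0.45·0.1429 / (0.45·0.1429 + 0.3·0.8571) ≈ 0.2000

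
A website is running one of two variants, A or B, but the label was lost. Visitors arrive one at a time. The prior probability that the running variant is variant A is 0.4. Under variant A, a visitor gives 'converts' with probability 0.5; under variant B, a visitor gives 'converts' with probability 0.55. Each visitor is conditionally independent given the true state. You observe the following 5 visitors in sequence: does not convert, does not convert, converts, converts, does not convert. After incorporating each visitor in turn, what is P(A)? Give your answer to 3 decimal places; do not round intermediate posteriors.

0.430

After 'does not convert': P(A) = 0.5·0.4000 / (0.5·0.4000 + 0.45·0.6000) ≈ 0.4255
After 'does not convert': P(A) = 0.5·0.4255 / (0.5·0.4255 + 0.45·0.5745) ≈ 0.4515
After 'converts': P(A) = 0.5·0.4515 / (0.5·0.4515 + 0.55·0.5485) ≈ 0.4280
After 'converts': P(A) = 0.5·0.4280 / (0.5·0.4280 + 0.55·0.5720) ≈ 0.4048
After 'does not convert': P(A) = 0.5·0.4048 / (0.5·0.4048 + 0.45·0.5952) ≈ 0.4305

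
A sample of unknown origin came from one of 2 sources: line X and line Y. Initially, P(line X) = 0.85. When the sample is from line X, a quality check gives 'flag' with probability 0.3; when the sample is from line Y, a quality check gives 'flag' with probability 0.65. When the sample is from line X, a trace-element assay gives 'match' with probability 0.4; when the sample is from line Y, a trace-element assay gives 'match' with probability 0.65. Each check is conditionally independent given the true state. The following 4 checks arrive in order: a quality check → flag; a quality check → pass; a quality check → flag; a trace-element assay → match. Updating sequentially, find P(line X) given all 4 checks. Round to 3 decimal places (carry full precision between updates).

0.598

After a quality check='flag': P(line X) = 0.3·0.8500 / (0.3·0.8500 + 0.65·0.1500) ≈ 0.7234
After a quality check='pass': P(line X) = 0.7·0.7234 / (0.7·0.7234 + 0.35·0.2766) ≈ 0.8395
After a quality check='flag': P(line X) = 0.3·0.8395 / (0.3·0.8395 + 0.65·0.1605) ≈ 0.7071
After a trace-element assay='match': P(line X) = 0.4·0.7071 / (0.4·0.7071 + 0.65·0.2929) ≈ 0.5977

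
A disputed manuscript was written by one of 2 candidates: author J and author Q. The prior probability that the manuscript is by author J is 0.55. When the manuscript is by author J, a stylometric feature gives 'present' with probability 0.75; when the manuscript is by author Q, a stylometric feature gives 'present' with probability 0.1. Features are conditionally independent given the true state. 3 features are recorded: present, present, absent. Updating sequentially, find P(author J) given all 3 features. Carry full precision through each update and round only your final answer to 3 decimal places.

After 'present': P(author J) = 0.75·0.5500 / (0.75·0.5500 + 0.1·0.4500) ≈ 0.9016
After 'present': P(author J) = 0.75·0.9016 / (0.75·0.9016 + 0.1·0.0984) ≈ 0.9857
After 'absent': P(author J) = 0.25·0.9857 / (0.25·0.9857 + 0.9·0.0143) ≈ 0.9502

0.950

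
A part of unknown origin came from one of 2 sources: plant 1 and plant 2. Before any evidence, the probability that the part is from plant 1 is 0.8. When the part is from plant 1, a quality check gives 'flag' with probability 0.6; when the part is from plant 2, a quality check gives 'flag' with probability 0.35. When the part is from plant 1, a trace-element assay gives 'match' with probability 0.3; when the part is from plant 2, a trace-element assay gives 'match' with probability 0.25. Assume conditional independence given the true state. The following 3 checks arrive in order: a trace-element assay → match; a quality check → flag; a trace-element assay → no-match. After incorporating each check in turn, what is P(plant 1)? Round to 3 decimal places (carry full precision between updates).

After a trace-element assay='match': P(plant 1) = 0.3·0.8000 / (0.3·0.8000 + 0.25·0.2000) ≈ 0.8276
After a quality check='flag': P(plant 1) = 0.6·0.8276 / (0.6·0.8276 + 0.35·0.1724) ≈ 0.8916
After a trace-element assay='no-match': P(plant 1) = 0.7·0.8916 / (0.7·0.8916 + 0.75·0.1084) ≈ 0.8848

0.885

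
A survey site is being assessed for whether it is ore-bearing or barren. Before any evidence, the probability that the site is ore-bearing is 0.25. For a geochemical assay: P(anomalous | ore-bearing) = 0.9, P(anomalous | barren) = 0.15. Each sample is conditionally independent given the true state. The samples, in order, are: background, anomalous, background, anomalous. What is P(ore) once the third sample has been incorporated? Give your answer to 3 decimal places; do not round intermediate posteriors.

After 'background': P(ore) = 0.1·0.2500 / (0.1·0.2500 + 0.85·0.7500) ≈ 0.0377
After 'anomalous': P(ore) = 0.9·0.0377 / (0.9·0.0377 + 0.15·0.9623) ≈ 0.1905
After 'background': P(ore) = 0.1·0.1905 / (0.1·0.1905 + 0.85·0.8095) ≈ 0.0269

0.027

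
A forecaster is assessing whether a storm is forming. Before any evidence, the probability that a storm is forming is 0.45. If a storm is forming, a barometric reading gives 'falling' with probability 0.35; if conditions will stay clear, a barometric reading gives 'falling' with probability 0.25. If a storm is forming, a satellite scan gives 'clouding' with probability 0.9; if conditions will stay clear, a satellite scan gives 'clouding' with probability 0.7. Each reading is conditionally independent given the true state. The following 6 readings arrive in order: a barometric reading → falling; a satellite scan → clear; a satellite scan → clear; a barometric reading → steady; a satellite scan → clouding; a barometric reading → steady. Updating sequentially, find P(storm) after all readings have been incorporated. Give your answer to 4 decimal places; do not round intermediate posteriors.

After a barometric reading='falling': P(storm) = 0.35·0.4500 / (0.35·0.4500 + 0.25·0.5500) ≈ 0.5339
After a satellite scan='clear': P(storm) = 0.1·0.5339 / (0.1·0.5339 + 0.3·0.4661) ≈ 0.2763
After a satellite scan='clear': P(storm) = 0.1·0.2763 / (0.1·0.2763 + 0.3·0.7237) ≈ 0.1129
After a barometric reading='steady': P(storm) = 0.65·0.1129 / (0.65·0.1129 + 0.75·0.8871) ≈ 0.0993
After a satellite scan='clouding': P(storm) = 0.9·0.0993 / (0.9·0.0993 + 0.7·0.9007) ≈ 0.1242
After a barometric reading='steady': P(storm) = 0.65·0.1242 / (0.65·0.1242 + 0.75·0.8758) ≈ 0.1095

0.1095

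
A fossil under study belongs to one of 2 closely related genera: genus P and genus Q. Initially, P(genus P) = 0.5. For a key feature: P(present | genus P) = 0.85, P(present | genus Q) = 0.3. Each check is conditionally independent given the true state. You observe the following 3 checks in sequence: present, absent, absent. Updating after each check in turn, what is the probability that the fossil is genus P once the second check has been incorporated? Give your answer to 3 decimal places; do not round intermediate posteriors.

0.378

Each posterior becomes the prior for the next update.
After 'present': P(genus P) = 0.85·0.5000 / (0.85·0.5000 + 0.3·0.5000) ≈ 0.7391
After 'absent': P(genus P) = 0.15·0.7391 / (0.15·0.7391 + 0.7·0.2609) ≈ 0.3778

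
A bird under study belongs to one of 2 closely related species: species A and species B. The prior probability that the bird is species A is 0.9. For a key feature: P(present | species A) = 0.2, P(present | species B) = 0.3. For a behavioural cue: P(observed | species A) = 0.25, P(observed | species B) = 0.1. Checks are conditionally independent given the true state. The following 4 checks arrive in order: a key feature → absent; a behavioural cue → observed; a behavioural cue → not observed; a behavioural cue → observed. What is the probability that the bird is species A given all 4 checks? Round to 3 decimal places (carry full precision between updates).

After a key feature='absent': P(species A) = 0.8·0.9000 / (0.8·0.9000 + 0.7·0.1000) ≈ 0.9114
After a behavioural cue='observed': P(species A) = 0.25·0.9114 / (0.25·0.9114 + 0.1·0.0886) ≈ 0.9626
After a behavioural cue='not observed': P(species A) = 0.75·0.9626 / (0.75·0.9626 + 0.9·0.0374) ≈ 0.9554
After a behavioural cue='observed': P(species A) = 0.25·0.9554 / (0.25·0.9554 + 0.1·0.0446) ≈ 0.9817

0.982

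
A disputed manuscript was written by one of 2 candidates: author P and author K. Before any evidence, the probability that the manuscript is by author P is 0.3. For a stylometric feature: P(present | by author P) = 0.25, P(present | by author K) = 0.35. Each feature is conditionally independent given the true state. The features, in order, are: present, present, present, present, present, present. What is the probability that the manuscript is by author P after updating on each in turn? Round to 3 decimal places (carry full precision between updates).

After 'present': P(author P) = 0.25·0.3000 / (0.25·0.3000 + 0.35·0.7000) ≈ 0.2344
After 'present': P(author P) = 0.25·0.2344 / (0.25·0.2344 + 0.35·0.7656) ≈ 0.1794
After 'present': P(author P) = 0.25·0.1794 / (0.25·0.1794 + 0.35·0.8206) ≈ 0.1351
After 'present': P(author P) = 0.25·0.1351 / (0.25·0.1351 + 0.35·0.8649) ≈ 0.1004
After 'present': P(author P) = 0.25·0.1004 / (0.25·0.1004 + 0.35·0.8996) ≈ 0.0738
After 'present': P(author P) = 0.25·0.0738 / (0.25·0.0738 + 0.35·0.9262) ≈ 0.0539

0.054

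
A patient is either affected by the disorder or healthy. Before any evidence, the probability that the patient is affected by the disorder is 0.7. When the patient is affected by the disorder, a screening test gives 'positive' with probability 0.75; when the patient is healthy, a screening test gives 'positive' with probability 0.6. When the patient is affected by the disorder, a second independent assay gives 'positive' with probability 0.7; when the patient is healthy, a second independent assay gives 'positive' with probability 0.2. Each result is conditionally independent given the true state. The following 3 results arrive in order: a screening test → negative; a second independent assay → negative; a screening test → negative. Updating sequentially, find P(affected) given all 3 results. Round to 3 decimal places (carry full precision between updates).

0.255

After a screening test='negative': P(affected) = 0.25·0.7000 / (0.25·0.7000 + 0.4·0.3000) ≈ 0.5932
After a second independent assay='negative': P(affected) = 0.3·0.5932 / (0.3·0.5932 + 0.8·0.4068) ≈ 0.3535
After a screening test='negative': P(affected) = 0.25·0.3535 / (0.25·0.3535 + 0.4·0.6465) ≈ 0.2547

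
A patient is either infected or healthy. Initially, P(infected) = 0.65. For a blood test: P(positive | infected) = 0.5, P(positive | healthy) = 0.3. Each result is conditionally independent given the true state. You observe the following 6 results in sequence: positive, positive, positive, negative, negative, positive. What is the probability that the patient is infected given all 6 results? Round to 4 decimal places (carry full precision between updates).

Apply Bayes' rule sequentially, carrying P(infected) forward.
After 'positive': P(infected) = 0.5·0.6500 / (0.5·0.6500 + 0.3·0.3500) ≈ 0.7558
After 'positive': P(infected) = 0.5·0.7558 / (0.5·0.7558 + 0.3·0.2442) ≈ 0.8376
After 'positive': P(infected) = 0.5·0.8376 / (0.5·0.8376 + 0.3·0.1624) ≈ 0.8958
After 'negative': P(infected) = 0.5·0.8958 / (0.5·0.8958 + 0.7·0.1042) ≈ 0.8600
After 'negative': P(infected) = 0.5·0.8600 / (0.5·0.8600 + 0.7·0.1400) ≈ 0.8144
After 'positive': P(infected) = 0.5·0.8144 / (0.5·0.8144 + 0.3·0.1856) ≈ 0.8797

0.8797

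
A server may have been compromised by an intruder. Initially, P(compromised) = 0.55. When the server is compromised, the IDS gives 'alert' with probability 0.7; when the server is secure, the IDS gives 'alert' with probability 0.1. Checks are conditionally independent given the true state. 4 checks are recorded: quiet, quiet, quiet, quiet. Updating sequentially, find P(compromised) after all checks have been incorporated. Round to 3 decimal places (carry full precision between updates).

After 'quiet': P(compromised) = 0.3·0.5500 / (0.3·0.5500 + 0.9·0.4500) ≈ 0.2895
After 'quiet': P(compromised) = 0.3·0.2895 / (0.3·0.2895 + 0.9·0.7105) ≈ 0.1196
After 'quiet': P(compromised) = 0.3·0.1196 / (0.3·0.1196 + 0.9·0.8804) ≈ 0.0433
After 'quiet': P(compromised) = 0.3·0.0433 / (0.3·0.0433 + 0.9·0.9567) ≈ 0.0149

0.015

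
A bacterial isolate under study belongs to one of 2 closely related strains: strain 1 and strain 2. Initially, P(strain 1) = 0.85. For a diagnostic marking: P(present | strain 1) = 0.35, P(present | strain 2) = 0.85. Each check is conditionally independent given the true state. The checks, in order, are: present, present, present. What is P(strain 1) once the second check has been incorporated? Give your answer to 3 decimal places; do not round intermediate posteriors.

0.490

After 'present': P(strain 1) = 0.35·0.8500 / (0.35·0.8500 + 0.85·0.1500) ≈ 0.7000
After 'present': P(strain 1) = 0.35·0.7000 / (0.35·0.7000 + 0.85·0.3000) ≈ 0.4900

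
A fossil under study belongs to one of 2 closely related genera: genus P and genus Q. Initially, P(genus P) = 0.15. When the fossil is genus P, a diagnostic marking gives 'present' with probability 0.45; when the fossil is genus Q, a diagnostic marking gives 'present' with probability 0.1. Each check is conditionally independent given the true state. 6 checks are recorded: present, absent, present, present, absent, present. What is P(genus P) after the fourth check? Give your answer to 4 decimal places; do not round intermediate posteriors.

After 'present': P(genus P) = 0.45·0.1500 / (0.45·0.1500 + 0.1·0.8500) ≈ 0.4426
After 'absent': P(genus P) = 0.55·0.4426 / (0.55·0.4426 + 0.9·0.5574) ≈ 0.3267
After 'present': P(genus P) = 0.45·0.3267 / (0.45·0.3267 + 0.1·0.6733) ≈ 0.6859
After 'present': P(genus P) = 0.45·0.6859 / (0.45·0.6859 + 0.1·0.3141) ≈ 0.9076

0.9076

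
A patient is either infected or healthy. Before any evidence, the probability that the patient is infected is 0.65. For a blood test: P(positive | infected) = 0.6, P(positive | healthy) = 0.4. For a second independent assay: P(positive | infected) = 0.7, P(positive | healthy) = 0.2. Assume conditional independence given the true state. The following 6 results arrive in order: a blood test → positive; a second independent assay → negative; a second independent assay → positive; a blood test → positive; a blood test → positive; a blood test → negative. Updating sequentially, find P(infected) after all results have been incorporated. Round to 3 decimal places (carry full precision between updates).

0.846

Each posterior becomes the prior for the next update.
After a blood test='positive': P(infected) = 0.6·0.6500 / (0.6·0.6500 + 0.4·0.3500) ≈ 0.7358
After a second independent assay='negative': P(infected) = 0.3·0.7358 / (0.3·0.7358 + 0.8·0.2642) ≈ 0.5109
After a second independent assay='positive': P(infected) = 0.7·0.5109 / (0.7·0.5109 + 0.2·0.4891) ≈ 0.7852
After a blood test='positive': P(infected) = 0.6·0.7852 / (0.6·0.7852 + 0.4·0.2148) ≈ 0.8458
After a blood test='positive': P(infected) = 0.6·0.8458 / (0.6·0.8458 + 0.4·0.1542) ≈ 0.8916
After a blood test='negative': P(infected) = 0.4·0.8916 / (0.4·0.8916 + 0.6·0.1084) ≈ 0.8458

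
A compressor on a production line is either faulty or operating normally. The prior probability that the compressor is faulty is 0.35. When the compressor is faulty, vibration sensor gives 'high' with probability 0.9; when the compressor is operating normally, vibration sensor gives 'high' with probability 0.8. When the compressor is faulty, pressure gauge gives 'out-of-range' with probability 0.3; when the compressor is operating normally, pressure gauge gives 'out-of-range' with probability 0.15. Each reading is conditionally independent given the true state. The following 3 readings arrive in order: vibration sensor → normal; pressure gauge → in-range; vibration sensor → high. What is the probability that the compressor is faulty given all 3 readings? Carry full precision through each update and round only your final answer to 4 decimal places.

0.1996

Each posterior becomes the prior for the next update.
After vibration sensor='normal': P(faulty) = 0.1·0.3500 / (0.1·0.3500 + 0.2·0.6500) ≈ 0.2121
After pressure gauge='in-range': P(faulty) = 0.7·0.2121 / (0.7·0.2121 + 0.85·0.7879) ≈ 0.1815
After vibration sensor='high': P(faulty) = 0.9·0.1815 / (0.9·0.1815 + 0.8·0.8185) ≈ 0.1996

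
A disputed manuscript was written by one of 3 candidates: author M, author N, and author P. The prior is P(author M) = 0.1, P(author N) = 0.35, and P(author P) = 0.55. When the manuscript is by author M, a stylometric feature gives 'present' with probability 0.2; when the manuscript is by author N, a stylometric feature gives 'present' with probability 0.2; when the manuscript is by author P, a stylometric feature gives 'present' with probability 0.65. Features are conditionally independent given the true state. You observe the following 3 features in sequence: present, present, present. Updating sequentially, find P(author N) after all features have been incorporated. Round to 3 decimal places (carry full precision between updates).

After 'present': normaliser = 0.2·0.1000 + 0.2·0.3500 + 0.65·0.5500; P(author M) ≈ 0.0447, P(author N) ≈ 0.1564, P(author P) ≈ 0.7989
After 'present': normaliser = 0.2·0.0447 + 0.2·0.1564 + 0.65·0.7989; P(author M) ≈ 0.0160, P(author N) ≈ 0.0559, P(author P) ≈ 0.9281
After 'present': normaliser = 0.2·0.0160 + 0.2·0.0559 + 0.65·0.9281; P(author M) ≈ 0.0052, P(author N) ≈ 0.0181, P(author P) ≈ 0.9767

0.018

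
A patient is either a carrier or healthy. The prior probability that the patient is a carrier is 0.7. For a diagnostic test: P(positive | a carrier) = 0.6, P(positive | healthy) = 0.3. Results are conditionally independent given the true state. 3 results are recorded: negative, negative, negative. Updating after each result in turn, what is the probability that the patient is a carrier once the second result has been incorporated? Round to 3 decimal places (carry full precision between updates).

After 'negative': P(carrier) = 0.4·0.7000 / (0.4·0.7000 + 0.7·0.3000) ≈ 0.5714
After 'negative': P(carrier) = 0.4·0.5714 / (0.4·0.5714 + 0.7·0.4286) ≈ 0.4324

0.432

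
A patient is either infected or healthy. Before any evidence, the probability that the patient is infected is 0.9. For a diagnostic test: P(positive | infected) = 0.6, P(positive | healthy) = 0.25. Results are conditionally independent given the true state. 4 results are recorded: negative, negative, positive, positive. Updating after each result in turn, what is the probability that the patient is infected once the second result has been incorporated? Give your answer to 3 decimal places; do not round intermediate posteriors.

0.719

Each posterior becomes the prior for the next update.
After 'negative': P(infected) = 0.4·0.9000 / (0.4·0.9000 + 0.75·0.1000) ≈ 0.8276
After 'negative': P(infected) = 0.4·0.8276 / (0.4·0.8276 + 0.75·0.1724) ≈ 0.7191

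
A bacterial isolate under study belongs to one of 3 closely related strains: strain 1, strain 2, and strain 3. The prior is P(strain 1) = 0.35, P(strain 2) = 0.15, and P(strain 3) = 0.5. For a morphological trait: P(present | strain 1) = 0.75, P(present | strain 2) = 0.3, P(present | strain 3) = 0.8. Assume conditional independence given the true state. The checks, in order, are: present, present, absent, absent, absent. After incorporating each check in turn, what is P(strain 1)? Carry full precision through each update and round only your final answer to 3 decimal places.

Apply Bayes' rule sequentially, carrying P(strain 1) forward.
After 'present': normaliser = 0.75·0.3500 + 0.3·0.1500 + 0.8·0.5000; P(strain 1) ≈ 0.3710, P(strain 2) ≈ 0.0636, P(strain 3) ≈ 0.5654
After 'present': normaliser = 0.75·0.3710 + 0.3·0.0636 + 0.8·0.5654; P(strain 1) ≈ 0.3712, P(strain 2) ≈ 0.0255, P(strain 3) ≈ 0.6033
After 'absent': normaliser = 0.25·0.3712 + 0.7·0.0255 + 0.2·0.6033; P(strain 1) ≈ 0.4012, P(strain 2) ≈ 0.0770, P(strain 3) ≈ 0.5217
After 'absent': normaliser = 0.25·0.4012 + 0.7·0.0770 + 0.2·0.5217; P(strain 1) ≈ 0.3879, P(strain 2) ≈ 0.2085, P(strain 3) ≈ 0.4035
After 'absent': normaliser = 0.25·0.3879 + 0.7·0.2085 + 0.2·0.4035; P(strain 1) ≈ 0.2996, P(strain 2) ≈ 0.4510, P(strain 3) ≈ 0.2494

0.300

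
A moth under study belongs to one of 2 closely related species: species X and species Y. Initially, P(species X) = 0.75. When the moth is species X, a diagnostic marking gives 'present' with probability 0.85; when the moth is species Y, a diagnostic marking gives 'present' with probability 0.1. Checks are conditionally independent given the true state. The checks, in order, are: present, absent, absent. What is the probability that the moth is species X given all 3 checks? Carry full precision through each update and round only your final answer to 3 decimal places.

0.415

Each posterior becomes the prior for the next update.
After 'present': P(species X) = 0.85·0.7500 / (0.85·0.7500 + 0.1·0.2500) ≈ 0.9623
After 'absent': P(species X) = 0.15·0.9623 / (0.15·0.9623 + 0.9·0.0377) ≈ 0.8095
After 'absent': P(species X) = 0.15·0.8095 / (0.15·0.8095 + 0.9·0.1905) ≈ 0.4146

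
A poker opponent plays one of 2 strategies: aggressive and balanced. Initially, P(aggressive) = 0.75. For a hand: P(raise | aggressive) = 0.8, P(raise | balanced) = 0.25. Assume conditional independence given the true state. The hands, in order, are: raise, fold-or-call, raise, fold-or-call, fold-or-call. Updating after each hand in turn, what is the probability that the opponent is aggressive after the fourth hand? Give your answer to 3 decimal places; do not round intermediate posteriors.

After 'raise': P(aggressive) = 0.8·0.7500 / (0.8·0.7500 + 0.25·0.2500) ≈ 0.9057
After 'fold-or-call': P(aggressive) = 0.2·0.9057 / (0.2·0.9057 + 0.75·0.0943) ≈ 0.7191
After 'raise': P(aggressive) = 0.8·0.7191 / (0.8·0.7191 + 0.25·0.2809) ≈ 0.8912
After 'fold-or-call': P(aggressive) = 0.2·0.8912 / (0.2·0.8912 + 0.75·0.1088) ≈ 0.6860

0.686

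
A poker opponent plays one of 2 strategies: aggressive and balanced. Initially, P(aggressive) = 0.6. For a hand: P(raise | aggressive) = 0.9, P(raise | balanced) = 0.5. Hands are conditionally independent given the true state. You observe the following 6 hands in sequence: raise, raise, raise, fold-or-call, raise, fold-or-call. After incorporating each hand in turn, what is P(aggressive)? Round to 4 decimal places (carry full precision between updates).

Each posterior becomes the prior for the next update.
After 'raise': P(aggressive) = 0.9·0.6000 / (0.9·0.6000 + 0.5·0.4000) ≈ 0.7297
After 'raise': P(aggressive) = 0.9·0.7297 / (0.9·0.7297 + 0.5·0.2703) ≈ 0.8294
After 'raise': P(aggressive) = 0.9·0.8294 / (0.9·0.8294 + 0.5·0.1706) ≈ 0.8974
After 'fold-or-call': P(aggressive) = 0.1·0.8974 / (0.1·0.8974 + 0.5·0.1026) ≈ 0.6363
After 'raise': P(aggressive) = 0.9·0.6363 / (0.9·0.6363 + 0.5·0.3637) ≈ 0.7590
After 'fold-or-call': P(aggressive) = 0.1·0.7590 / (0.1·0.7590 + 0.5·0.2410) ≈ 0.3864

0.3864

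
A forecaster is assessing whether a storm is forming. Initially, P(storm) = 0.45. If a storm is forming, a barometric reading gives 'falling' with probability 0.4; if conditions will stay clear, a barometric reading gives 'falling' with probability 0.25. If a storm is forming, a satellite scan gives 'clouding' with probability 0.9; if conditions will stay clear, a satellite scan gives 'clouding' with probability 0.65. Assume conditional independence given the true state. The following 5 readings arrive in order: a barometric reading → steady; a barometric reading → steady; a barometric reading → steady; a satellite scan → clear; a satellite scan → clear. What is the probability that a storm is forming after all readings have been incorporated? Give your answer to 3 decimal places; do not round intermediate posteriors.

0.033

After a barometric reading='steady': P(storm) = 0.6·0.4500 / (0.6·0.4500 + 0.75·0.5500) ≈ 0.3956
After a barometric reading='steady': P(storm) = 0.6·0.3956 / (0.6·0.3956 + 0.75·0.6044) ≈ 0.3437
After a barometric reading='steady': P(storm) = 0.6·0.3437 / (0.6·0.3437 + 0.75·0.6563) ≈ 0.2952
After a satellite scan='clear': P(storm) = 0.1·0.2952 / (0.1·0.2952 + 0.35·0.7048) ≈ 0.1069
After a satellite scan='clear': P(storm) = 0.1·0.1069 / (0.1·0.1069 + 0.35·0.8931) ≈ 0.0331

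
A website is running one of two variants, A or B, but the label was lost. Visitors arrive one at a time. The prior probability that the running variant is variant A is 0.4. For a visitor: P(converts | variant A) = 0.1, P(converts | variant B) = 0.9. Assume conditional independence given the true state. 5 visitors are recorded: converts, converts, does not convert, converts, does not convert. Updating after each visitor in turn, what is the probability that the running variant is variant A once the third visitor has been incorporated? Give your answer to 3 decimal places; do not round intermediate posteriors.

After 'converts': P(A) = 0.1·0.4000 / (0.1·0.4000 + 0.9·0.6000) ≈ 0.0690
After 'converts': P(A) = 0.1·0.0690 / (0.1·0.0690 + 0.9·0.9310) ≈ 0.0082
After 'does not convert': P(A) = 0.9·0.0082 / (0.9·0.0082 + 0.1·0.9918) ≈ 0.0690

0.069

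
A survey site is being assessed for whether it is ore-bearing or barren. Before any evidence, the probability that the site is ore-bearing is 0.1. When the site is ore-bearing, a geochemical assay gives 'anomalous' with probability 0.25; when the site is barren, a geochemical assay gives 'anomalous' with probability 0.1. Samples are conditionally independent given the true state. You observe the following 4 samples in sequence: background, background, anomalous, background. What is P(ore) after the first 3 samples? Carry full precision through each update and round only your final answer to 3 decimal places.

Each posterior becomes the prior for the next update.
After 'background': P(ore) = 0.75·0.1000 / (0.75·0.1000 + 0.9·0.9000) ≈ 0.0847
After 'background': P(ore) = 0.75·0.0847 / (0.75·0.0847 + 0.9·0.9153) ≈ 0.0716
After 'anomalous': P(ore) = 0.25·0.0716 / (0.25·0.0716 + 0.1·0.9284) ≈ 0.1617

0.162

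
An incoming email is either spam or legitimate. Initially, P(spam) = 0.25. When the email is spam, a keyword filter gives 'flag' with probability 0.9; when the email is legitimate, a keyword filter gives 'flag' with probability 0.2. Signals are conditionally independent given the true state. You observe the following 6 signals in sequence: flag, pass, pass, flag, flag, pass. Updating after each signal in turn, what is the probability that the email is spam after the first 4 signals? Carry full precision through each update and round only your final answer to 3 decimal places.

Each posterior becomes the prior for the next update.
After 'flag': P(spam) = 0.9·0.2500 / (0.9·0.2500 + 0.2·0.7500) ≈ 0.6000
After 'pass': P(spam) = 0.1·0.6000 / (0.1·0.6000 + 0.8·0.4000) ≈ 0.1579
After 'pass': P(spam) = 0.1·0.1579 / (0.1·0.1579 + 0.8·0.8421) ≈ 0.0229
After 'flag': P(spam) = 0.9·0.0229 / (0.9·0.0229 + 0.2·0.9771) ≈ 0.0954

0.095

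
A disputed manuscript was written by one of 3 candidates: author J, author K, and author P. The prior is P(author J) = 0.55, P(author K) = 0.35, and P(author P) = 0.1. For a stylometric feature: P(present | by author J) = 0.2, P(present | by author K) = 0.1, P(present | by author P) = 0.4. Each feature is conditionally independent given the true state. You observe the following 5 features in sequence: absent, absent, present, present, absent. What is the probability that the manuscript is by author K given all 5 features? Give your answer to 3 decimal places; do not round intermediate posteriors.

Apply Bayes' rule sequentially, carrying P(author K) forward.
After 'absent': normaliser = 0.8·0.5500 + 0.9·0.3500 + 0.6·0.1000; P(author J) ≈ 0.5399, P(author K) ≈ 0.3865, P(author P) ≈ 0.0736
After 'absent': normaliser = 0.8·0.5399 + 0.9·0.3865 + 0.6·0.0736; P(author J) ≈ 0.5242, P(author K) ≈ 0.4222, P(author P) ≈ 0.0536
After 'present': normaliser = 0.2·0.5242 + 0.1·0.4222 + 0.4·0.0536; P(author J) ≈ 0.6222, P(author K) ≈ 0.2506, P(author P) ≈ 0.1273
After 'present': normaliser = 0.2·0.6222 + 0.1·0.2506 + 0.4·0.1273; P(author J) ≈ 0.6209, P(author K) ≈ 0.1250, P(author P) ≈ 0.2540
After 'absent': normaliser = 0.8·0.6209 + 0.9·0.1250 + 0.6·0.2540; P(author J) ≈ 0.6522, P(author K) ≈ 0.1477, P(author P) ≈ 0.2001

0.148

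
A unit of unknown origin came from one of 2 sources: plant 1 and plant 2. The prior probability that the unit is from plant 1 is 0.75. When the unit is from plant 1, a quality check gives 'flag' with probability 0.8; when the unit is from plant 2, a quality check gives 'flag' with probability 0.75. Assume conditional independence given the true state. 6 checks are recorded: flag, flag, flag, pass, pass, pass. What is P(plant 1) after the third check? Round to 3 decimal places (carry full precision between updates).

After 'flag': P(plant 1) = 0.8·0.7500 / (0.8·0.7500 + 0.75·0.2500) ≈ 0.7619
After 'flag': P(plant 1) = 0.8·0.7619 / (0.8·0.7619 + 0.75·0.2381) ≈ 0.7734
After 'flag': P(plant 1) = 0.8·0.7734 / (0.8·0.7734 + 0.75·0.2266) ≈ 0.7845

0.785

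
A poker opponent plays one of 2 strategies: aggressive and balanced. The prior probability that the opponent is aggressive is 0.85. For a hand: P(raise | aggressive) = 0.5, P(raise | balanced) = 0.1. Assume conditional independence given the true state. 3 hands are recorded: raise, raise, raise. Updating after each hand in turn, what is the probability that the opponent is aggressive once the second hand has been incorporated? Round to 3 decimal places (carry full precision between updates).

0.993

After 'raise': P(aggressive) = 0.5·0.8500 / (0.5·0.8500 + 0.1·0.1500) ≈ 0.9659
After 'raise': P(aggressive) = 0.5·0.9659 / (0.5·0.9659 + 0.1·0.0341) ≈ 0.9930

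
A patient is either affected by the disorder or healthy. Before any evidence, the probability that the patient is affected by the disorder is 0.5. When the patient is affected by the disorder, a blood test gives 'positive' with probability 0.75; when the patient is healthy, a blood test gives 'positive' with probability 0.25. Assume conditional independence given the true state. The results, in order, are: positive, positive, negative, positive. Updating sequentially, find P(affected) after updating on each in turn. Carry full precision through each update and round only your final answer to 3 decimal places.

Apply Bayes' rule sequentially, carrying P(affected) forward.
After 'positive': P(affected) = 0.75·0.5000 / (0.75·0.5000 + 0.25·0.5000) ≈ 0.7500
After 'positive': P(affected) = 0.75·0.7500 / (0.75·0.7500 + 0.25·0.2500) ≈ 0.9000
After 'negative': P(affected) = 0.25·0.9000 / (0.25·0.9000 + 0.75·0.1000) ≈ 0.7500
After 'positive': P(affected) = 0.75·0.7500 / (0.75·0.7500 + 0.25·0.2500) ≈ 0.9000

0.900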